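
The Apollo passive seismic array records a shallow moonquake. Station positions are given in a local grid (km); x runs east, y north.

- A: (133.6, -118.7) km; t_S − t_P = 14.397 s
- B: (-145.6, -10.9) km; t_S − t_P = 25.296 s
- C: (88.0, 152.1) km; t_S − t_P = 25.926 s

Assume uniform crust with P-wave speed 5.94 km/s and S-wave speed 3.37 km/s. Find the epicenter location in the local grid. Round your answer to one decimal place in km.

x ≈ 48.3 km, y ≈ -45.9 km

Distance from S−P lag: d = Δt · v_P v_S / (v_P − v_S) = Δt · (5.94·3.37)/(5.94−3.37) ≈ 7.7890·Δt.
So d_A = 112.14, d_B = 197.03, d_C = 201.94 km.
Circle about each station: (x − 133.6)² + (y + 118.7)² = 112.14²; (x + 145.6)² + (y + 10.9)² = 197.03²; (x − 88.0)² + (y − 152.1)² = 201.94².
Subtracting pairs of circle equations eliminates x²+y² and gives linear equations (the radical axes):
-558.4 x + 215.6 y = -36865.92
-91.2 x + 541.6 y = -29264.62
Solving the 2×2 system: x ≈ 48.3, y ≈ -45.9 km.
Check against A (with the unrounded x, y): √((x − 133.6)²+(y + 118.7)²) = 112.14 ≈ 112.14 km. ✓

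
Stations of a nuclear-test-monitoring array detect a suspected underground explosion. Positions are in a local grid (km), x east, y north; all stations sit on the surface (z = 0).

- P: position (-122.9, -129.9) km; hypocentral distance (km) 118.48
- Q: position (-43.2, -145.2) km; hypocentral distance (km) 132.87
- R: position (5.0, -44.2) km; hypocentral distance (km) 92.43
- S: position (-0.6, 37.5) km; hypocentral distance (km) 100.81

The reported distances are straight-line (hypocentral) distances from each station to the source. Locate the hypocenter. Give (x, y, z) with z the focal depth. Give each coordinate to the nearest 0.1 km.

Each station gives a sphere (x−x_i)² + (y−y_i)² + z² = d_i² (stations at z=0).
Subtracting the P sphere from Q and R: z² cancels, leaving linear equations in x and y:
159.4 x − 30.6 y = -12646.07
255.8 x + 171.4 y = -24505.57
Solving: x ≈ -83.002, y ≈ -19.100 km (keep extra digits for the depth step; rounded: -83.0, -19.1).
Then from the P sphere: z² = 118.48² − (x + 122.9)² − (y + 129.9)² with x = -83.002, y = -19.100, so z ≈ 13.001 ≈ 13.0 km.
Check against S (with the unrounded solution): distance 100.81 ≈ 100.81 km. ✓

(-83.0, -19.1, 13.0)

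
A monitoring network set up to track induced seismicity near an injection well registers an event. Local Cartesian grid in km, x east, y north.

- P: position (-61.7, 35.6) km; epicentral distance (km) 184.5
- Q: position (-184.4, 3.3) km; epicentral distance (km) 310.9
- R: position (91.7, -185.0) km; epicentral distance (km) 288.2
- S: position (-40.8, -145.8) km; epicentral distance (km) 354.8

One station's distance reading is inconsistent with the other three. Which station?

S

Solve using three stations at a time. Using P, Q, R (subtract circle equations pairwise → linear system) gives (x, y) ≈ (110.2, 102.6).
Distances from that point to each station vs reported:
  P: calculated 184.5 vs reported 184.5 → residual 0.0 km
  Q: calculated 310.9 vs reported 310.9 → residual 0.0 km
  R: calculated 288.2 vs reported 288.2 → residual 0.0 km
  S: calculated 290.7 vs reported 354.8 → residual 64.1 km
P, Q, R are mutually consistent (residuals ≈ 0); S is off by 64.1 km.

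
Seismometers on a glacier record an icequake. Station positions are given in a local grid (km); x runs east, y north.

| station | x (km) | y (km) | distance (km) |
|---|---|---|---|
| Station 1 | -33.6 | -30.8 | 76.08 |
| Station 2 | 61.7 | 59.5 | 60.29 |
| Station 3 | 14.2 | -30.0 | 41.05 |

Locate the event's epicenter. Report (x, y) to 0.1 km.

x ≈ 32.6 km, y ≈ 6.7 km

Circle about each station: (x + 33.6)² + (y + 30.8)² = 76.08²; (x − 61.7)² + (y − 59.5)² = 60.29²; (x − 14.2)² + (y + 30.0)² = 41.05².
Subtracting the Station 1 equation from the Station 2 and Station 3 equations removes the quadratic terms:
190.6 x + 180.6 y = 7422.82
95.6 x + 1.6 y = 3127.10
Solving the 2×2 system: x ≈ 32.6, y ≈ 6.7 km.
Check against Station 1 (with the unrounded x, y): √((x + 33.6)²+(y + 30.8)²) = 76.08 ≈ 76.08 km. ✓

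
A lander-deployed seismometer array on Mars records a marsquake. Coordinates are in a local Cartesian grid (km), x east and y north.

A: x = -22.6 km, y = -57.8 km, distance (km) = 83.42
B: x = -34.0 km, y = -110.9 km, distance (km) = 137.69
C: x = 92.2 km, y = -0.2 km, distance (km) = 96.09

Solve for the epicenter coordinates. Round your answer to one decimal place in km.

x ≈ -1.1 km, y ≈ 22.8 km

Circle about each station: (x + 22.6)² + (y + 57.8)² = 83.42²; (x + 34.0)² + (y + 110.9)² = 137.69²; (x − 92.2)² + (y + 0.2)² = 96.09².
Subtracting the A equation from the B and C equations removes the quadratic terms:
-22.8 x − 106.2 y = -2396.43
229.6 x + 115.2 y = 2374.89
Solving the 2×2 system: x ≈ -1.1, y ≈ 22.8 km.
Check against A (with the unrounded x, y): √((x + 22.6)²+(y + 57.8)²) = 83.42 ≈ 83.42 km. ✓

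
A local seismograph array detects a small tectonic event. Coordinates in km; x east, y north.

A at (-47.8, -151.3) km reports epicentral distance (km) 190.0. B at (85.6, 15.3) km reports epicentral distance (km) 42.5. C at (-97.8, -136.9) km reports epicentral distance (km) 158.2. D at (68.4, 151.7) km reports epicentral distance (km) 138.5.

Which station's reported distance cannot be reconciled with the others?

C

Solve using three stations at a time. Using A, B, D (subtract circle equations pairwise → linear system) gives (x, y) ≈ (43.1, 15.5).
Distances from that point to each station vs reported:
  A: calculated 190.0 vs reported 190.0 → residual 0.0 km
  B: calculated 42.5 vs reported 42.5 → residual 0.0 km
  C: calculated 207.6 vs reported 158.2 → residual 49.4 km
  D: calculated 138.5 vs reported 138.5 → residual 0.0 km
A, B, D are mutually consistent (residuals ≈ 0); C is off by 49.4 km.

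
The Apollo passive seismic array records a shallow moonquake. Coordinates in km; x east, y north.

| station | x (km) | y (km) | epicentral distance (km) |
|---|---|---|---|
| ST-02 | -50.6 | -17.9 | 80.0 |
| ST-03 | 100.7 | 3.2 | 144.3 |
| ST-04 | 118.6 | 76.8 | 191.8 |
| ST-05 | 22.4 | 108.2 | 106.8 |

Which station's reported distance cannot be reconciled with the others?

Solve using three stations at a time. Using ST-02, ST-04, ST-05 (subtract circle equations pairwise → linear system) gives (x, y) ≈ (-72.3, 59.0).
Distances from that point to each station vs reported:
  ST-02: calculated 79.9 vs reported 80.0 → residual 0.1 km
  ST-03: calculated 181.8 vs reported 144.3 → residual 37.5 km
  ST-04: calculated 191.8 vs reported 191.8 → residual 0.0 km
  ST-05: calculated 106.8 vs reported 106.8 → residual 0.0 km
ST-02, ST-04, ST-05 are mutually consistent (residuals ≈ 0); ST-03 is off by 37.5 km.

ST-03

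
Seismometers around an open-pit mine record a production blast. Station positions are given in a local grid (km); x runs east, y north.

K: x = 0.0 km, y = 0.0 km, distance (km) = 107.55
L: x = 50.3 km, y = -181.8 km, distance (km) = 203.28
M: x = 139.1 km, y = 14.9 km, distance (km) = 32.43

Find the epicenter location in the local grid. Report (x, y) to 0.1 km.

x ≈ 106.7 km, y ≈ 13.5 km

Circle about each station: x² + y² = 107.55²; (x − 50.3)² + (y + 181.8)² = 203.28²; (x − 139.1)² + (y − 14.9)² = 32.43².
Subtracting pairs of circle equations eliminates x²+y² and gives linear equations (the radical axes):
100.6 x − 363.6 y = 5825.57
278.2 x + 29.8 y = 30086.12
Solving the 2×2 system: x ≈ 106.7, y ≈ 13.5 km.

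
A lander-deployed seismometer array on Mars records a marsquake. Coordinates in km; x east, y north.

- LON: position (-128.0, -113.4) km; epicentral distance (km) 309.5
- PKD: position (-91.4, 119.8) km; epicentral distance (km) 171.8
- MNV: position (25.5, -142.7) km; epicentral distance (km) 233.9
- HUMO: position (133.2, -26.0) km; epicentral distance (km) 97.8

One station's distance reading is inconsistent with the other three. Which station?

PKD

Solve using three stations at a time. Using LON, MNV, HUMO (subtract circle equations pairwise → linear system) gives (x, y) ≈ (120.6, 71.0).
Distances from that point to each station vs reported:
  LON: calculated 309.5 vs reported 309.5 → residual 0.0 km
  PKD: calculated 217.5 vs reported 171.8 → residual 45.7 km
  MNV: calculated 233.9 vs reported 233.9 → residual 0.0 km
  HUMO: calculated 97.9 vs reported 97.8 → residual 0.1 km
LON, MNV, HUMO are mutually consistent (residuals ≈ 0); PKD is off by 45.7 km.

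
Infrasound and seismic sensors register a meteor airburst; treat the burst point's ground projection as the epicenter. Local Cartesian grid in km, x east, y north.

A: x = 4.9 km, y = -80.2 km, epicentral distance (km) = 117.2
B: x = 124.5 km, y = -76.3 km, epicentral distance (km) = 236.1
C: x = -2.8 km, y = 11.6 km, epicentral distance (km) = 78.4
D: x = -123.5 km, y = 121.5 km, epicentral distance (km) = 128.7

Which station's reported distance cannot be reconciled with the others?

B

Solve using three stations at a time. Using A, C, D (subtract circle equations pairwise → linear system) gives (x, y) ≈ (-80.4, 0.2).
Distances from that point to each station vs reported:
  A: calculated 117.2 vs reported 117.2 → residual 0.0 km
  B: calculated 218.7 vs reported 236.1 → residual 17.4 km
  C: calculated 78.4 vs reported 78.4 → residual 0.0 km
  D: calculated 128.7 vs reported 128.7 → residual 0.0 km
A, C, D are mutually consistent (residuals ≈ 0); B is off by 17.4 km.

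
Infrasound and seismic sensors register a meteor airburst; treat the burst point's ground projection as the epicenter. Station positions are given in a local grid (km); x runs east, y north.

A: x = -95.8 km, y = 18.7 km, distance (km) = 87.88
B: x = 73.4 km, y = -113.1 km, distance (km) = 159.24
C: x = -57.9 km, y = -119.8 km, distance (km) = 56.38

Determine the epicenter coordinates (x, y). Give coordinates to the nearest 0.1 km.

(-79.2, -67.6)

Circle about each station: (x + 95.8)² + (y − 18.7)² = 87.88²; (x − 73.4)² + (y + 113.1)² = 159.24²; (x + 57.9)² + (y + 119.8)² = 56.38².
Subtracting pairs of circle equations eliminates x²+y² and gives linear equations (the radical axes):
338.4 x − 263.6 y = -8982.64
75.8 x − 277.0 y = 12721.31
Solving the 2×2 system: x ≈ -79.2, y ≈ -67.6 km.
Check against A (with the unrounded x, y): √((x + 95.8)²+(y − 18.7)²) = 87.88 ≈ 87.88 km. ✓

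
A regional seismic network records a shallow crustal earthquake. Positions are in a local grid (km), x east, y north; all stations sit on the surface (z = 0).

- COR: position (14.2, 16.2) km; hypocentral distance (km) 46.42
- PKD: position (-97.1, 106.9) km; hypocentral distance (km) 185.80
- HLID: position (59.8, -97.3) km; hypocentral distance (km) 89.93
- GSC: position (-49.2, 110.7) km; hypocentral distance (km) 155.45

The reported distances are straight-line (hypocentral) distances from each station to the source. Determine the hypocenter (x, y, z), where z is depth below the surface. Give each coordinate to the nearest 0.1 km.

x ≈ 44.5 km, y ≈ -11.4 km, depth ≈ 21.8 km

Each station gives a sphere (x−x_i)² + (y−y_i)² + z² = d_i² (stations at z=0).
Subtracting the COR sphere from PKD and HLID: z² cancels, leaving linear equations in x and y:
-222.6 x + 181.4 y = -11974.88
91.2 x − 227.0 y = 6646.66
Solving: x ≈ 44.506, y ≈ -11.400 km (keep extra digits for the depth step; rounded: 44.5, -11.4).
Then from the COR sphere: z² = 46.42² − (x − 14.2)² − (y − 16.2)² with x = 44.506, y = -11.400, so z ≈ 21.785 ≈ 21.8 km.
Check against GSC (with the unrounded solution): distance 155.45 ≈ 155.45 km. ✓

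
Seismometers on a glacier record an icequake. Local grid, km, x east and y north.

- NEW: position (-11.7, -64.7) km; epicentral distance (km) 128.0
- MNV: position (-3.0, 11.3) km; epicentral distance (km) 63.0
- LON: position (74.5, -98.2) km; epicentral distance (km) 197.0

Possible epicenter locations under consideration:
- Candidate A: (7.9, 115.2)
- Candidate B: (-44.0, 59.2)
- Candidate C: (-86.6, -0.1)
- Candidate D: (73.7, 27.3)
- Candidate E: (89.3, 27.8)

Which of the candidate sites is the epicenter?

Candidate B

For each candidate, compare |candidate − station| to the reported distance:
Candidate A: residuals NEW 53.0, MNV 41.5, LON 26.6 → max 53.0 km
Candidate B: residuals NEW 0.0, MNV 0.1, LON 0.0 → max 0.1 km
Candidate C: residuals NEW 29.1, MNV 21.4, LON 8.4 → max 29.1 km
Candidate D: residuals NEW 2.5, MNV 15.4, LON 71.5 → max 71.5 km
Candidate E: residuals NEW 9.0, MNV 30.8, LON 70.1 → max 70.1 km
Only Candidate B has all residuals ≈ 0.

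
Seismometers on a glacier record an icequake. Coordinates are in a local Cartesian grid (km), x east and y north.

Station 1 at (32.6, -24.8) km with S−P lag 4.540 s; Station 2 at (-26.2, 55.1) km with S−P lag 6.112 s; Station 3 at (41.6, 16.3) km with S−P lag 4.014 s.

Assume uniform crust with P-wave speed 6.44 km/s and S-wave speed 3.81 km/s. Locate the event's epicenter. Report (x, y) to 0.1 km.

Distance from S−P lag: d = Δt · v_P v_S / (v_P − v_S) = Δt · (6.44·3.81)/(6.44−3.81) ≈ 9.3294·Δt.
So d_Station 1 = 42.36, d_Station 2 = 57.02, d_Station 3 = 37.45 km.
Circle about each station: (x − 32.6)² + (y + 24.8)² = 42.36²; (x + 26.2)² + (y − 55.1)² = 57.02²; (x − 41.6)² + (y − 16.3)² = 37.45².
Subtracting the Station 1 equation from the Station 2 and Station 3 equations removes the quadratic terms:
-117.6 x + 159.8 y = 587.74
18.0 x + 82.2 y = 710.32
Solving the 2×2 system: x ≈ 5.2, y ≈ 7.5 km.
Check against Station 1 (with the unrounded x, y): √((x − 32.6)²+(y + 24.8)²) = 42.36 ≈ 42.36 km. ✓

(5.2, 7.5)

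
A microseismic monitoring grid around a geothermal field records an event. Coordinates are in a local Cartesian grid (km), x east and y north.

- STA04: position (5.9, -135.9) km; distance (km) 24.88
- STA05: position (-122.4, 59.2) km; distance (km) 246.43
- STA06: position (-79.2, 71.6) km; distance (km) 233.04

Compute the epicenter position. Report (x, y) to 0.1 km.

Circle about each station: (x − 5.9)² + (y + 135.9)² = 24.88²; (x + 122.4)² + (y − 59.2)² = 246.43²; (x + 79.2)² + (y − 71.6)² = 233.04².
Subtracting the STA04 equation from the STA05 and STA06 equations removes the quadratic terms:
-256.6 x + 390.2 y = -60125.95
-170.2 x + 415.0 y = -60793.05
Solving the 2×2 system: x ≈ 30.7, y ≈ -133.9 km.

x ≈ 30.7 km, y ≈ -133.9 km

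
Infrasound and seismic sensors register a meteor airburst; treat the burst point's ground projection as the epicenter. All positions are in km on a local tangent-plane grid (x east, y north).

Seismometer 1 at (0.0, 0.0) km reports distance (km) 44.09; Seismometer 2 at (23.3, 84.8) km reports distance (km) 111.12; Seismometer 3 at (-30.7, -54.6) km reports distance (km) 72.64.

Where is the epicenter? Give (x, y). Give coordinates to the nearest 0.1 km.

x ≈ 35.9 km, y ≈ -25.6 km

Circle about each station: x² + y² = 44.09²; (x − 23.3)² + (y − 84.8)² = 111.12²; (x + 30.7)² + (y + 54.6)² = 72.64².
Subtracting the Seismometer 1 equation from the Seismometer 2 and Seismometer 3 equations removes the quadratic terms:
46.6 x + 169.6 y = -2669.80
-61.4 x − 109.2 y = 591.01
Solving the 2×2 system: x ≈ 35.9, y ≈ -25.6 km.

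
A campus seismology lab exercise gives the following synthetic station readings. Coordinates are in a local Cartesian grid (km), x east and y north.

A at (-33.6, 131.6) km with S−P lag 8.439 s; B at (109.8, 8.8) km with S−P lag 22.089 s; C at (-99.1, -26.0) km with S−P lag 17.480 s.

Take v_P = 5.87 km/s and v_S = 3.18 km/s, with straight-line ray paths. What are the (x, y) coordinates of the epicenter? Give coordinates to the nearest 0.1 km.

-29.3 km east, 73.2 km north

Distance from S−P lag: d = Δt · v_P v_S / (v_P − v_S) = Δt · (5.87·3.18)/(5.87−3.18) ≈ 6.9393·Δt.
So d_A = 58.56, d_B = 153.28, d_C = 121.30 km.
Circle about each station: (x + 33.6)² + (y − 131.6)² = 58.56²; (x − 109.8)² + (y − 8.8)² = 153.28²; (x + 99.1)² + (y + 26.0)² = 121.30².
Subtracting the A equation from the B and C equations removes the quadratic terms:
286.8 x − 245.6 y = -26379.52
-131.0 x − 315.2 y = -19235.13
Solving the 2×2 system: x ≈ -29.3, y ≈ 73.2 km.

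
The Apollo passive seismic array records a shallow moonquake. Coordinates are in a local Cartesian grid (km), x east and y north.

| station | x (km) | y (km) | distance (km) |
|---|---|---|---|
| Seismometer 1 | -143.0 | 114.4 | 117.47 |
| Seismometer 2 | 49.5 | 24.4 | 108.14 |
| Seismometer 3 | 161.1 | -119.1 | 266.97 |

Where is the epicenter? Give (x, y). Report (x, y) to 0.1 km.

x ≈ -58.3 km, y ≈ 33.0 km

Circle about each station: (x + 143.0)² + (y − 114.4)² = 117.47²; (x − 49.5)² + (y − 24.4)² = 108.14²; (x − 161.1)² + (y + 119.1)² = 266.97².
Subtracting pairs of circle equations eliminates x²+y² and gives linear equations (the radical axes):
385.0 x − 180.0 y = -28385.81
608.2 x − 467.0 y = -50872.12
Solving the 2×2 system: x ≈ -58.3, y ≈ 33.0 km.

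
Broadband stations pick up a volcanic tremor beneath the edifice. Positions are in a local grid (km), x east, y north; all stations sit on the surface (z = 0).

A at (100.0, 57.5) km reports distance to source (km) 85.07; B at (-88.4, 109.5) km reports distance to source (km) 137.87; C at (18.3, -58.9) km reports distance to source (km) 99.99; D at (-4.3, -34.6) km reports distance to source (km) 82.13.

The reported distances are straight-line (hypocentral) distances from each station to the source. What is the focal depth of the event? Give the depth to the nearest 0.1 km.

31.3 km

Each station gives a sphere (x−x_i)² + (y−y_i)² + z² = d_i² (stations at z=0).
Subtracting the A sphere from B and C: z² cancels, leaving linear equations in x and y:
-376.8 x + 104.0 y = -5272.67
-163.4 x − 232.8 y = -12263.25
Solving: x ≈ 23.902, y ≈ 35.901 km (keep extra digits for the depth step; rounded: 23.9, 35.9).
Then from the A sphere: z² = 85.07² − (x − 100.0)² − (y − 57.5)² with x = 23.902, y = 35.901, so z ≈ 31.297 ≈ 31.3 km.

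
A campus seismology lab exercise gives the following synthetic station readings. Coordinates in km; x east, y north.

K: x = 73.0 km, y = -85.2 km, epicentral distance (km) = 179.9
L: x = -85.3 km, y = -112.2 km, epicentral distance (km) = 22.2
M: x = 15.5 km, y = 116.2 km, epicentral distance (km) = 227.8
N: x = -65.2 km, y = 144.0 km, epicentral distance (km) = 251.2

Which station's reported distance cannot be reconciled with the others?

Solve using three stations at a time. Using K, L, N (subtract circle equations pairwise → linear system) gives (x, y) ≈ (-105.9, -103.9).
Distances from that point to each station vs reported:
  K: calculated 179.9 vs reported 179.9 → residual 0.0 km
  L: calculated 22.2 vs reported 22.2 → residual 0.0 km
  M: calculated 251.4 vs reported 227.8 → residual 23.6 km
  N: calculated 251.2 vs reported 251.2 → residual 0.0 km
K, L, N are mutually consistent (residuals ≈ 0); M is off by 23.6 km.

M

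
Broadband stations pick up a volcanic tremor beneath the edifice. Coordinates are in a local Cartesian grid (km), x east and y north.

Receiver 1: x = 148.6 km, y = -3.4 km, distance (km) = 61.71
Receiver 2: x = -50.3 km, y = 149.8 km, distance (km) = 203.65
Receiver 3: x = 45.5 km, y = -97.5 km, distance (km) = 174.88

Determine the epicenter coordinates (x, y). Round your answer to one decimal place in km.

(130.2, 55.5)

Circle about each station: (x − 148.6)² + (y + 3.4)² = 61.71²; (x + 50.3)² + (y − 149.8)² = 203.65²; (x − 45.5)² + (y + 97.5)² = 174.88².
Subtracting pairs of circle equations eliminates x²+y² and gives linear equations (the radical axes):
-397.8 x + 306.4 y = -34788.59
-206.2 x − 188.2 y = -37291.91
Solving the 2×2 system: x ≈ 130.2, y ≈ 55.5 km.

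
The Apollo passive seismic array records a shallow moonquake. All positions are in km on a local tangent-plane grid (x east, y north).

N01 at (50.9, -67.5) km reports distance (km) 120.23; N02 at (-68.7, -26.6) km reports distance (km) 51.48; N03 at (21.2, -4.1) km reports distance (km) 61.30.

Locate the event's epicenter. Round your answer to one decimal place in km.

x ≈ -37.3 km, y ≈ 14.2 km

Circle about each station: (x − 50.9)² + (y + 67.5)² = 120.23²; (x + 68.7)² + (y + 26.6)² = 51.48²; (x − 21.2)² + (y + 4.1)² = 61.30².
Subtracting pairs of circle equations eliminates x²+y² and gives linear equations (the radical axes):
-239.2 x + 81.8 y = 10085.25
-59.4 x + 126.8 y = 4016.75
Solving the 2×2 system: x ≈ -37.3, y ≈ 14.2 km.
Check against N01 (with the unrounded x, y): √((x − 50.9)²+(y + 67.5)²) = 120.23 ≈ 120.23 km. ✓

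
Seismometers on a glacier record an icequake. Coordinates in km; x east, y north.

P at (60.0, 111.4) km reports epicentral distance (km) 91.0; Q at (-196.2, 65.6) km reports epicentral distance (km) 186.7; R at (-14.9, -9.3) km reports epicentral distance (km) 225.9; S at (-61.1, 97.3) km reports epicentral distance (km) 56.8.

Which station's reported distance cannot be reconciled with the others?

R

Solve using three stations at a time. Using P, Q, S (subtract circle equations pairwise → linear system) gives (x, y) ≈ (-25.8, 142.1).
Distances from that point to each station vs reported:
  P: calculated 91.1 vs reported 91.0 → residual 0.1 km
  Q: calculated 186.8 vs reported 186.7 → residual 0.1 km
  R: calculated 151.8 vs reported 225.9 → residual 74.1 km
  S: calculated 57.0 vs reported 56.8 → residual 0.2 km
P, Q, S are mutually consistent (residuals ≈ 0); R is off by 74.1 km.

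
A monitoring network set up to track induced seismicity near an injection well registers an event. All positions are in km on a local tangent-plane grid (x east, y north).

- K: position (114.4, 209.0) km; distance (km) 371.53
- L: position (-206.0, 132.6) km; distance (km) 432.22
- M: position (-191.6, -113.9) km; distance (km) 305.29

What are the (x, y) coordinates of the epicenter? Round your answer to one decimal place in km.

109.8 km east, -162.5 km north

Circle about each station: (x − 114.4)² + (y − 209.0)² = 371.53²; (x + 206.0)² + (y − 132.6)² = 432.22²; (x + 191.6)² + (y + 113.9)² = 305.29².
Subtracting pairs of circle equations eliminates x²+y² and gives linear equations (the radical axes):
-640.8 x − 152.8 y = -45529.19
-612.0 x − 645.8 y = 37747.97
Solving the 2×2 system: x ≈ 109.8, y ≈ -162.5 km.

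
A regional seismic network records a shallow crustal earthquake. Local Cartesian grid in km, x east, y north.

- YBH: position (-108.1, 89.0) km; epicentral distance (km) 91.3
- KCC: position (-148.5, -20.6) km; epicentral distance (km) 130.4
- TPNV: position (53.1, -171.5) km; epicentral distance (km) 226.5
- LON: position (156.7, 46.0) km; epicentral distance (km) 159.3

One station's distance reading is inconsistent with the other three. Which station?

Solve using three stations at a time. Using YBH, KCC, TPNV (subtract circle equations pairwise → linear system) gives (x, y) ≈ (-32.2, 38.3).
Distances from that point to each station vs reported:
  YBH: calculated 91.3 vs reported 91.3 → residual 0.0 km
  KCC: calculated 130.4 vs reported 130.4 → residual 0.0 km
  TPNV: calculated 226.5 vs reported 226.5 → residual 0.0 km
  LON: calculated 189.0 vs reported 159.3 → residual 29.7 km
YBH, KCC, TPNV are mutually consistent (residuals ≈ 0); LON is off by 29.7 km.

LON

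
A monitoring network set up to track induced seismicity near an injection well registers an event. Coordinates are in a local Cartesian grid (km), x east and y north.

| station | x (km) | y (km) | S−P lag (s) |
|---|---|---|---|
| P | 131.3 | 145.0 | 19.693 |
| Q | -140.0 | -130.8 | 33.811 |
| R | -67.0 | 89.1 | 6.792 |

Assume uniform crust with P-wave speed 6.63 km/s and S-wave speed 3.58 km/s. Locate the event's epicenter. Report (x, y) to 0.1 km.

Distance from S−P lag: d = Δt · v_P v_S / (v_P − v_S) = Δt · (6.63·3.58)/(6.63−3.58) ≈ 7.7821·Δt.
So d_P = 153.25, d_Q = 263.12, d_R = 52.86 km.
Circle about each station: (x − 131.3)² + (y − 145.0)² = 153.25²; (x + 140.0)² + (y + 130.8)² = 263.12²; (x + 67.0)² + (y − 89.1)² = 52.86².
Subtracting the P equation from the Q and R equations removes the quadratic terms:
-542.6 x − 551.6 y = -47302.62
-396.6 x − 111.8 y = -5145.50
Solving the 2×2 system: x ≈ -15.5, y ≈ 101.0 km.
Check against P (with the unrounded x, y): √((x − 131.3)²+(y − 145.0)²) = 153.25 ≈ 153.25 km. ✓

x ≈ -15.5 km, y ≈ 101.0 km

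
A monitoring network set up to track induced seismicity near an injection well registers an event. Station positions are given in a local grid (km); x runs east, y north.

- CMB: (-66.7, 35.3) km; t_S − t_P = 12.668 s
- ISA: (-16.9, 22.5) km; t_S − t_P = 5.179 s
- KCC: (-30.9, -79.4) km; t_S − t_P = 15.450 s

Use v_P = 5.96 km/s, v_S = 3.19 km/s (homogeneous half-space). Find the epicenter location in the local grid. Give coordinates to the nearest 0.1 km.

Distance from S−P lag: d = Δt · v_P v_S / (v_P − v_S) = Δt · (5.96·3.19)/(5.96−3.19) ≈ 6.8637·Δt.
So d_CMB = 86.95, d_ISA = 35.55, d_KCC = 106.04 km.
Circle about each station: (x + 66.7)² + (y − 35.3)² = 86.95²; (x + 16.9)² + (y − 22.5)² = 35.55²; (x + 30.9)² + (y + 79.4)² = 106.04².
Subtracting the CMB equation from the ISA and KCC equations removes the quadratic terms:
99.6 x − 25.6 y = 1393.38
71.6 x − 229.4 y = -2119.99
Solving the 2×2 system: x ≈ 17.8, y ≈ 14.8 km.

17.8 km east, 14.8 km north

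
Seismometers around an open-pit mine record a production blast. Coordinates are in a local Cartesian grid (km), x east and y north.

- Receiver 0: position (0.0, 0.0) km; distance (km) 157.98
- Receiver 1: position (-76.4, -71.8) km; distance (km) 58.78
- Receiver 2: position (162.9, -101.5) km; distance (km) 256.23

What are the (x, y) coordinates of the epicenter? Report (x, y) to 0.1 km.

x ≈ -91.9 km, y ≈ -128.5 km

Circle about each station: x² + y² = 157.98²; (x + 76.4)² + (y + 71.8)² = 58.78²; (x − 162.9)² + (y + 101.5)² = 256.23².
Subtracting the Receiver 0 equation from the Receiver 1 and Receiver 2 equations removes the quadratic terms:
-152.8 x − 143.6 y = 32494.79
325.8 x − 203.0 y = -3857.47
Solving the 2×2 system: x ≈ -91.9, y ≈ -128.5 km.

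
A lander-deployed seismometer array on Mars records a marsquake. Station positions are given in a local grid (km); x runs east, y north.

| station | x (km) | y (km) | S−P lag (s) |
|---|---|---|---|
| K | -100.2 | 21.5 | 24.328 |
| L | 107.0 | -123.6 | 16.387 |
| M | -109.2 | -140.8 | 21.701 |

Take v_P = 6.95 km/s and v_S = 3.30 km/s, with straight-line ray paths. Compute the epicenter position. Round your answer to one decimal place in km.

Distance from S−P lag: d = Δt · v_P v_S / (v_P − v_S) = Δt · (6.95·3.30)/(6.95−3.30) ≈ 6.2836·Δt.
So d_K = 152.87, d_L = 102.97, d_M = 136.36 km.
Circle about each station: (x + 100.2)² + (y − 21.5)² = 152.87²; (x − 107.0)² + (y + 123.6)² = 102.97²; (x + 109.2)² + (y + 140.8)² = 136.36².
Subtracting pairs of circle equations eliminates x²+y² and gives linear equations (the radical axes):
414.4 x − 290.2 y = 28990.09
-18.0 x − 324.6 y = 26022.18
Solving the 2×2 system: x ≈ 13.3, y ≈ -80.9 km.
Check against K (with the unrounded x, y): √((x + 100.2)²+(y − 21.5)²) = 152.87 ≈ 152.87 km. ✓

13.3 km east, -80.9 km north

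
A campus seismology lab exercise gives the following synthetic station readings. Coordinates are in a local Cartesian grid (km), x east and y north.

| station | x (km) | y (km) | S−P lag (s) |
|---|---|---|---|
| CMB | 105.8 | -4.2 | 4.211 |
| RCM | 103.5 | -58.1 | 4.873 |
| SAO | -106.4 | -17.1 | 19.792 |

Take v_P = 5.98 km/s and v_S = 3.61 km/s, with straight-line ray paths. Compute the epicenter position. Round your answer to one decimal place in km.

73.7 km east, -25.2 km north

Distance from S−P lag: d = Δt · v_P v_S / (v_P − v_S) = Δt · (5.98·3.61)/(5.98−3.61) ≈ 9.1088·Δt.
So d_CMB = 38.36, d_RCM = 44.39, d_SAO = 180.28 km.
Circle about each station: (x − 105.8)² + (y + 4.2)² = 38.36²; (x − 103.5)² + (y + 58.1)² = 44.39²; (x + 106.4)² + (y + 17.1)² = 180.28².
Subtracting the CMB equation from the RCM and SAO equations removes the quadratic terms:
-4.6 x − 107.8 y = 2377.60
-424.4 x − 25.8 y = -30627.30
Solving the 2×2 system: x ≈ 73.7, y ≈ -25.2 km.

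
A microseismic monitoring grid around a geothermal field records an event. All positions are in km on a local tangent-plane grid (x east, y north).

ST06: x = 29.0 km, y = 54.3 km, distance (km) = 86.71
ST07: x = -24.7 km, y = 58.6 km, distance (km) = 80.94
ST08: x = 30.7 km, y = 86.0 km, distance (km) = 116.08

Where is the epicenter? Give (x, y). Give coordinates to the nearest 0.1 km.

x ≈ -13.1 km, y ≈ -21.5 km

Circle about each station: (x − 29.0)² + (y − 54.3)² = 86.71²; (x + 24.7)² + (y − 58.6)² = 80.94²; (x − 30.7)² + (y − 86.0)² = 116.08².
Subtracting pairs of circle equations eliminates x²+y² and gives linear equations (the radical axes):
-107.4 x + 8.6 y = 1221.90
3.4 x + 63.4 y = -1406.94
Solving the 2×2 system: x ≈ -13.1, y ≈ -21.5 km.
Check against ST06 (with the unrounded x, y): √((x − 29.0)²+(y − 54.3)²) = 86.70 ≈ 86.71 km. ✓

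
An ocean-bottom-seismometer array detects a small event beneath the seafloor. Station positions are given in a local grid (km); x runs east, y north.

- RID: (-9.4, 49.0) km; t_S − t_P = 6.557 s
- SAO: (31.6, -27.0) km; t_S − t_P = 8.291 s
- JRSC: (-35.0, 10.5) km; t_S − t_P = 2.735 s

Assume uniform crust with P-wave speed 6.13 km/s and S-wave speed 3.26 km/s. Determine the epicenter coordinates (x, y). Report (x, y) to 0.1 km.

-17.1 km east, 4.0 km north

Distance from S−P lag: d = Δt · v_P v_S / (v_P − v_S) = Δt · (6.13·3.26)/(6.13−3.26) ≈ 6.9630·Δt.
So d_RID = 45.66, d_SAO = 57.73, d_JRSC = 19.04 km.
Circle about each station: (x + 9.4)² + (y − 49.0)² = 45.66²; (x − 31.6)² + (y + 27.0)² = 57.73²; (x + 35.0)² + (y − 10.5)² = 19.04².
Subtracting the RID equation from the SAO and JRSC equations removes the quadratic terms:
82.0 x − 152.0 y = -2009.72
-51.2 x − 77.0 y = 568.20
Solving the 2×2 system: x ≈ -17.1, y ≈ 4.0 km.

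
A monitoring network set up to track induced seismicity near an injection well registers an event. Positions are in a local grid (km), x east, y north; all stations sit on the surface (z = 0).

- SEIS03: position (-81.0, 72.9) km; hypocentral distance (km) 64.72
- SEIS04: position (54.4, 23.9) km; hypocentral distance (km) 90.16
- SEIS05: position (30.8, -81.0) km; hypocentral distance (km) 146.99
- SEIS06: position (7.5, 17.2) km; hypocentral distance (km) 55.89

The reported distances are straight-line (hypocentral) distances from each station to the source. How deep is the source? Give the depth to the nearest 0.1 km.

Each station gives a sphere (x−x_i)² + (y−y_i)² + z² = d_i² (stations at z=0).
Subtracting the SEIS03 sphere from SEIS04 and SEIS05: z² cancels, leaving linear equations in x and y:
270.8 x − 98.0 y = -12284.99
223.6 x − 307.8 y = -21783.15
Solving: x ≈ -26.800, y ≈ 51.302 km (keep extra digits for the depth step; rounded: -26.8, 51.3).
Then from the SEIS03 sphere: z² = 64.72² − (x + 81.0)² − (y − 72.9)² with x = -26.800, y = 51.302, so z ≈ 28.010 ≈ 28.0 km.

28.0 km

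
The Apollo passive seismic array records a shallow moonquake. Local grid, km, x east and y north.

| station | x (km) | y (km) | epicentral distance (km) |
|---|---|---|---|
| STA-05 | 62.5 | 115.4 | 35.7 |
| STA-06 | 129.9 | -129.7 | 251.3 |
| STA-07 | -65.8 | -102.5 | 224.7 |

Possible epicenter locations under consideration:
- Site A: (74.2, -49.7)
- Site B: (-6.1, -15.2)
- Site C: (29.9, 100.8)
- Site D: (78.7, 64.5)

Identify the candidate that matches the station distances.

Site C

For each candidate, compare |candidate − station| to the reported distance:
Site A: residuals STA-05 129.8, STA-06 153.8, STA-07 75.1 → max 153.8 km
Site B: residuals STA-05 111.8, STA-06 73.5, STA-07 118.9 → max 118.9 km
Site C: residuals STA-05 0.0, STA-06 0.0, STA-07 0.0 → max 0.0 km
Site D: residuals STA-05 17.7, STA-06 50.5, STA-07 3.9 → max 50.5 km
Only Site C has all residuals ≈ 0.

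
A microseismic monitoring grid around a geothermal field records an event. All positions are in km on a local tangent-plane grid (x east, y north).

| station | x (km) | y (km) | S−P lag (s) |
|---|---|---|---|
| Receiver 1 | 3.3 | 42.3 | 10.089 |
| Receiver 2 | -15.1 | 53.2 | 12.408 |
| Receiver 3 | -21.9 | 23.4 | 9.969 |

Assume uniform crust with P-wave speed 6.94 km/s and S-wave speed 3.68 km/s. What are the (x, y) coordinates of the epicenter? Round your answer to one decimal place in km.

x ≈ 35.0 km, y ≈ -30.1 km

Distance from S−P lag: d = Δt · v_P v_S / (v_P − v_S) = Δt · (6.94·3.68)/(6.94−3.68) ≈ 7.8341·Δt.
So d_Receiver 1 = 79.04, d_Receiver 2 = 97.21, d_Receiver 3 = 78.10 km.
Circle about each station: (x − 3.3)² + (y − 42.3)² = 79.04²; (x + 15.1)² + (y − 53.2)² = 97.21²; (x + 21.9)² + (y − 23.4)² = 78.10².
Subtracting pairs of circle equations eliminates x²+y² and gives linear equations (the radical axes):
-36.8 x + 21.8 y = -1944.39
-50.4 x − 37.8 y = -625.30
Solving the 2×2 system: x ≈ 35.0, y ≈ -30.1 km.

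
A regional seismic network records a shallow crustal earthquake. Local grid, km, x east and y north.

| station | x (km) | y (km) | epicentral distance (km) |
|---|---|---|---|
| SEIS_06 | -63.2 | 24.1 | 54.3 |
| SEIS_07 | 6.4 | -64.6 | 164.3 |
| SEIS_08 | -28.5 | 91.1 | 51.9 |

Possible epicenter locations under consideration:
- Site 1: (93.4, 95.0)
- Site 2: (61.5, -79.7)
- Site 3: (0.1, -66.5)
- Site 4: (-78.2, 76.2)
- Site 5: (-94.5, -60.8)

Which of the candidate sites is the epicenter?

For each candidate, compare |candidate − station| to the reported distance:
Site 1: residuals SEIS_06 117.6, SEIS_07 17.5, SEIS_08 70.1 → max 117.6 km
Site 2: residuals SEIS_06 107.9, SEIS_07 107.2, SEIS_08 141.2 → max 141.2 km
Site 3: residuals SEIS_06 56.2, SEIS_07 157.7, SEIS_08 108.3 → max 157.7 km
Site 4: residuals SEIS_06 0.1, SEIS_07 0.0, SEIS_08 0.0 → max 0.1 km
Site 5: residuals SEIS_06 36.2, SEIS_07 63.3, SEIS_08 113.7 → max 113.7 km
Only Site 4 has all residuals ≈ 0.

Site 4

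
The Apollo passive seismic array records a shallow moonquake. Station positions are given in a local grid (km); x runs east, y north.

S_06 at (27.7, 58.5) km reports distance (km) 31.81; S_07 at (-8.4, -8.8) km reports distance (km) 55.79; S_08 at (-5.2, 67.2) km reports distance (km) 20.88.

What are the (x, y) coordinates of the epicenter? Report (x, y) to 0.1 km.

Circle about each station: (x − 27.7)² + (y − 58.5)² = 31.81²; (x + 8.4)² + (y + 8.8)² = 55.79²; (x + 5.2)² + (y − 67.2)² = 20.88².
Subtracting the S_06 equation from the S_07 and S_08 equations removes the quadratic terms:
-72.2 x − 134.6 y = -6142.19
-65.8 x + 17.4 y = 929.24
Solving the 2×2 system: x ≈ -1.8, y ≈ 46.6 km.

(-1.8, 46.6)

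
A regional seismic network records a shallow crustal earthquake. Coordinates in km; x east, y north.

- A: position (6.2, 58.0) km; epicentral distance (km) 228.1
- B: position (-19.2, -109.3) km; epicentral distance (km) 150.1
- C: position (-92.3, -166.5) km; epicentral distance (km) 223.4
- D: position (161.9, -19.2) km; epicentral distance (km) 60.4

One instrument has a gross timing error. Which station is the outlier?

D

Solve using three stations at a time. Using A, B, C (subtract circle equations pairwise → linear system) gives (x, y) ≈ (128.7, -134.3).
Distances from that point to each station vs reported:
  A: calculated 228.1 vs reported 228.1 → residual 0.0 km
  B: calculated 150.0 vs reported 150.1 → residual 0.1 km
  C: calculated 223.4 vs reported 223.4 → residual 0.0 km
  D: calculated 119.8 vs reported 60.4 → residual 59.4 km
A, B, C are mutually consistent (residuals ≈ 0); D is off by 59.4 km.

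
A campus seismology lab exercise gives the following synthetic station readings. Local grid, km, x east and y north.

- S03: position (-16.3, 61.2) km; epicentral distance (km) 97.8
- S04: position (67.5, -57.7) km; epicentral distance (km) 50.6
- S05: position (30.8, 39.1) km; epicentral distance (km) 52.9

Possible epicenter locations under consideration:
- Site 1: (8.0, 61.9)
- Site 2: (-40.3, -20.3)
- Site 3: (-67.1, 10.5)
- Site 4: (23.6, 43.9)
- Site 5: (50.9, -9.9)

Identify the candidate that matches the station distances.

Site 5

For each candidate, compare |candidate − station| to the reported distance:
Site 1: residuals S03 73.5, S04 83.0, S05 20.7 → max 83.0 km
Site 2: residuals S03 12.8, S04 63.5, S05 39.7 → max 63.5 km
Site 3: residuals S03 26.0, S04 100.3, S05 49.1 → max 100.3 km
Site 4: residuals S03 54.3, S04 60.1, S05 44.2 → max 60.1 km
Site 5: residuals S03 0.0, S04 0.0, S05 0.1 → max 0.1 km
Only Site 5 has all residuals ≈ 0.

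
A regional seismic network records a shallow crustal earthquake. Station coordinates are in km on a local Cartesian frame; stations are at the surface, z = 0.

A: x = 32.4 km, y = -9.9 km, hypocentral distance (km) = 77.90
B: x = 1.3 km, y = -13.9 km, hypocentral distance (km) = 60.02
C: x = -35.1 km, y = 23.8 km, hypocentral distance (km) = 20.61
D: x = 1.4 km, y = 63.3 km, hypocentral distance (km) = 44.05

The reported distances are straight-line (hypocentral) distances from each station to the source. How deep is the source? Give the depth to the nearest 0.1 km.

z ≈ 15.8 km

Each station gives a sphere (x−x_i)² + (y−y_i)² + z² = d_i² (stations at z=0).
Subtracting the A sphere from B and C: z² cancels, leaving linear equations in x and y:
-62.2 x − 8.0 y = 1513.14
-135.0 x + 67.4 y = 6294.32
Solving: x ≈ -28.895, y ≈ 35.513 km (keep extra digits for the depth step; rounded: -28.9, 35.5).
Then from the A sphere: z² = 77.90² − (x − 32.4)² − (y + 9.9)² with x = -28.895, y = 35.513, so z ≈ 15.779 ≈ 15.8 km.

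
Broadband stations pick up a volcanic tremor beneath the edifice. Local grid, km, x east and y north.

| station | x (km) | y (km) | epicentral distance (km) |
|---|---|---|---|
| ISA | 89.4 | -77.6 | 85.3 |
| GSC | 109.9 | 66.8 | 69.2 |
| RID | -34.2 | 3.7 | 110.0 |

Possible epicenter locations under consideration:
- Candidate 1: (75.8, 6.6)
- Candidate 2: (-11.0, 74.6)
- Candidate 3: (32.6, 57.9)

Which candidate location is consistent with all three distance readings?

For each candidate, compare |candidate − station| to the reported distance:
Candidate 1: residuals ISA 0.0, GSC 0.0, RID 0.0 → max 0.0 km
Candidate 2: residuals ISA 97.0, GSC 52.0, RID 35.4 → max 97.0 km
Candidate 3: residuals ISA 61.6, GSC 8.6, RID 24.0 → max 61.6 km
Only Candidate 1 has all residuals ≈ 0.

Candidate 1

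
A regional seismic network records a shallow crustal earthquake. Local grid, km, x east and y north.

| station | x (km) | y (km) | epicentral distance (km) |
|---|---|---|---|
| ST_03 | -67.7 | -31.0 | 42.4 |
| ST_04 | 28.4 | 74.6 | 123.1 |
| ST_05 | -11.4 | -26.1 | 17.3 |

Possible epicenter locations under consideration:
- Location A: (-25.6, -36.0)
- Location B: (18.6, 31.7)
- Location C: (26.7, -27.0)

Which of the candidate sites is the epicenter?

Location A

For each candidate, compare |candidate − station| to the reported distance:
Location A: residuals ST_03 0.0, ST_04 0.0, ST_05 0.0 → max 0.0 km
Location B: residuals ST_03 64.3, ST_04 79.1, ST_05 47.8 → max 79.1 km
Location C: residuals ST_03 52.1, ST_04 21.5, ST_05 20.8 → max 52.1 km
Only Location A has all residuals ≈ 0.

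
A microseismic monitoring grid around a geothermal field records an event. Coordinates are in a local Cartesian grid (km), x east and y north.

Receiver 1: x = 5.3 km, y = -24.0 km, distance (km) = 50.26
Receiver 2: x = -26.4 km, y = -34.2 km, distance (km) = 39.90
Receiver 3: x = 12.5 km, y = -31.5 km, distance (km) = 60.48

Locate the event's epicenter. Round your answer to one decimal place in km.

Circle about each station: (x − 5.3)² + (y + 24.0)² = 50.26²; (x + 26.4)² + (y + 34.2)² = 39.90²; (x − 12.5)² + (y + 31.5)² = 60.48².
Subtracting the Receiver 1 equation from the Receiver 2 and Receiver 3 equations removes the quadratic terms:
-63.4 x − 20.4 y = 2196.57
14.4 x − 15.0 y = -587.35
Solving the 2×2 system: x ≈ -36.1, y ≈ 4.5 km.

x ≈ -36.1 km, y ≈ 4.5 km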